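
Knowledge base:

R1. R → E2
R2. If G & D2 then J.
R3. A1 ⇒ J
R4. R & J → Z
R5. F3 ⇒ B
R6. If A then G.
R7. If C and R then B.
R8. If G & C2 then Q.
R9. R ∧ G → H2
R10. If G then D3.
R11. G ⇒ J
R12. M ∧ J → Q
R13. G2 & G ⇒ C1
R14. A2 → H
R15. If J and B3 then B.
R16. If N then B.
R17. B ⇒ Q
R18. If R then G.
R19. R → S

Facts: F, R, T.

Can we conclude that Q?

Forward chaining from the given facts derives: E2, G, S, H2, D3, J, Z.
Rules concluding Q: R8 needs C2; R12 needs M; R17 needs B — none of these are established.

No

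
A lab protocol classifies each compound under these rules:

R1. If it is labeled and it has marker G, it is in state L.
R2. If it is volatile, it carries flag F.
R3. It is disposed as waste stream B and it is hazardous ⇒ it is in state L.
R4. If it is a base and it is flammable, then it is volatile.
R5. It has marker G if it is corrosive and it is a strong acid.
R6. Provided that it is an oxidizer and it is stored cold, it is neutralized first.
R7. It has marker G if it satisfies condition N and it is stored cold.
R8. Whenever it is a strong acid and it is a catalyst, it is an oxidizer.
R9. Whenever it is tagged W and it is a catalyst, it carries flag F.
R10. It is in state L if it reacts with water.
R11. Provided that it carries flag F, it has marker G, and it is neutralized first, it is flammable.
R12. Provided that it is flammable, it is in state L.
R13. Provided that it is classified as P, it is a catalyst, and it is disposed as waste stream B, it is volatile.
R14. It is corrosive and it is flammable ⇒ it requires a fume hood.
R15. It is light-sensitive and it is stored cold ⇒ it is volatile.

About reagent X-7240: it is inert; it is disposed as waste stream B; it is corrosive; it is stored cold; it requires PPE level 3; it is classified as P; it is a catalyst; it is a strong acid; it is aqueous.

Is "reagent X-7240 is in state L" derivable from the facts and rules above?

By R5 (it is corrosive, it is a strong acid): it has marker G.
By R8 (it is a strong acid, it is a catalyst): it is an oxidizer.
By R13 (it is classified as P, it is a catalyst, it is disposed as waste stream B): it is volatile.
By R2 (it is volatile): it carries flag F.
By R6 (it is an oxidizer, it is stored cold): it is neutralized first.
By R11 (it carries flag F, it has marker G, it is neutralized first): it is flammable.
By R12 (it is flammable): it is in state L.

Yes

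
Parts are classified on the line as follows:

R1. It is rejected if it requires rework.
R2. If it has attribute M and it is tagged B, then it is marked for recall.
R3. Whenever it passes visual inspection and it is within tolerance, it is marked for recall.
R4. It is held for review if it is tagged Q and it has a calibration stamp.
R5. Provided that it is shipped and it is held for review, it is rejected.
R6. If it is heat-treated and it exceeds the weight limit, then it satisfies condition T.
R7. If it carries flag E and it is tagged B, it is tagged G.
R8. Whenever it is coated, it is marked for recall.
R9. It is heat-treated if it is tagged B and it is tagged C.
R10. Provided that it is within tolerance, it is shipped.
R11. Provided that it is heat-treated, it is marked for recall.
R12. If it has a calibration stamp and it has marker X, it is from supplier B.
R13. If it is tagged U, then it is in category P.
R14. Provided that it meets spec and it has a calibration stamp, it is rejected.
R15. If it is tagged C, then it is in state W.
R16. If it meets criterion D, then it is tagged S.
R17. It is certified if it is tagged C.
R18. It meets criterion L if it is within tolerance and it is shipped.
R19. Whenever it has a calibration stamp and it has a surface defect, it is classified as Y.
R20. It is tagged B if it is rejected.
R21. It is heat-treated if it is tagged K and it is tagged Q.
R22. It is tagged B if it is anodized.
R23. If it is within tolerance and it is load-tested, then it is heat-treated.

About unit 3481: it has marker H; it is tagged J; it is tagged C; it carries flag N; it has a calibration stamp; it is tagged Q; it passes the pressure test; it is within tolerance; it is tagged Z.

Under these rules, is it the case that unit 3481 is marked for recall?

By R4 (it is tagged Q, it has a calibration stamp): it is held for review.
By R10 (it is within tolerance): it is shipped.
By R5 (it is shipped, it is held for review): it is rejected.
By R20 (it is rejected): it is tagged B.
By R9 (it is tagged B, it is tagged C): it is heat-treated.
By R11 (it is heat-treated): it is marked for recall.

Yes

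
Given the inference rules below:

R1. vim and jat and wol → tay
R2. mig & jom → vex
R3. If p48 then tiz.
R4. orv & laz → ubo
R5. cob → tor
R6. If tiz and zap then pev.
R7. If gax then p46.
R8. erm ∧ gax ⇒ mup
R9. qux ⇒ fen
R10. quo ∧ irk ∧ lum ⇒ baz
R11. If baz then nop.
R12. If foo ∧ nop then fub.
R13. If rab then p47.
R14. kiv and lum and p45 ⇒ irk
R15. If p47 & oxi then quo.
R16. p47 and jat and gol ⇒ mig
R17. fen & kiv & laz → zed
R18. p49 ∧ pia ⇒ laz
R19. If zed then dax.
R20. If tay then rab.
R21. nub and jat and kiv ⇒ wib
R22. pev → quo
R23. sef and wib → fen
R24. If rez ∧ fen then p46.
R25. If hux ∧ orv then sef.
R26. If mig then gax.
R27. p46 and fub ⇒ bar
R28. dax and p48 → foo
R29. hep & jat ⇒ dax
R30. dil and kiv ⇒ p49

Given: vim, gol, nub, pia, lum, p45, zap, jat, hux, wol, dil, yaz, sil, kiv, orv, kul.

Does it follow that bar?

Forward chaining from the given facts derives: tay, irk, rab, wib, sef, p49, p47, mig, laz, fen, gax, ubo, p46, zed, dax.
The only rule concluding bar is R27, which needs fub; that is never established.

No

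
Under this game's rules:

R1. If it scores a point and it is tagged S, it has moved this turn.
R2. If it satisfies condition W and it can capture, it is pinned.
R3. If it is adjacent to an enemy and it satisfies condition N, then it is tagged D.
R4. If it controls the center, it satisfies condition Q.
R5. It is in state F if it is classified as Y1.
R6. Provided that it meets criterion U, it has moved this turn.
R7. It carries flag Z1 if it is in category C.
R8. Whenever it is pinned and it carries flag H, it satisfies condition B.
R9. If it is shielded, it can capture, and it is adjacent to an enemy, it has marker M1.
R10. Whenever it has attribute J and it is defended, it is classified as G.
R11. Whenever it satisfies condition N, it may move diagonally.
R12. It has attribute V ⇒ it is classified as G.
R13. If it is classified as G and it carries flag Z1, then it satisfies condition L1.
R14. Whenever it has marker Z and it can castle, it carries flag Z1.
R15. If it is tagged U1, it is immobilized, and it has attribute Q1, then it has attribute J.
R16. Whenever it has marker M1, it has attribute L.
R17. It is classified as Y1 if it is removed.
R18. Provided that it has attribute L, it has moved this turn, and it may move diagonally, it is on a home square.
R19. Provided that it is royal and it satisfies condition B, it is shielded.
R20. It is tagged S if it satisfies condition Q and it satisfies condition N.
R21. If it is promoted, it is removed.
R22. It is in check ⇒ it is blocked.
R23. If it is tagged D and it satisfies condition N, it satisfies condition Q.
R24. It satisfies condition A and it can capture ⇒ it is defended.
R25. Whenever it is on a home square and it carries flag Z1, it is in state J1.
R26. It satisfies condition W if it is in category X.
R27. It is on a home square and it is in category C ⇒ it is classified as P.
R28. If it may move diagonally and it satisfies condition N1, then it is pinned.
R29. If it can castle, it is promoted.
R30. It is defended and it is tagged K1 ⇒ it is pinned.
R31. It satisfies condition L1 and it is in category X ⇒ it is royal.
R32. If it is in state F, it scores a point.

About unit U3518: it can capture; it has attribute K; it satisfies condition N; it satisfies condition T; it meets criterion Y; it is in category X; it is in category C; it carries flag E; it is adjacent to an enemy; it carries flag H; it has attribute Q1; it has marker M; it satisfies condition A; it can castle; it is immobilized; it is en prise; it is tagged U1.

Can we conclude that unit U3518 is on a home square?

Yes

By R3 (it is adjacent to an enemy, it satisfies condition N): it is tagged D.
By R7 (it is in category C): it carries flag Z1.
By R11 (it satisfies condition N): it may move diagonally.
By R15 (it is tagged U1, it is immobilized, it has attribute Q1): it has attribute J.
By R23 (it is tagged D, it satisfies condition N): it satisfies condition Q.
By R24 (it satisfies condition A, it can capture): it is defended.
By R26 (it is in category X): it satisfies condition W.
By R29 (it can castle): it is promoted.
By R2 (it satisfies condition W, it can capture): it is pinned.
By R8 (it is pinned, it carries flag H): it satisfies condition B.
By R10 (it has attribute J, it is defended): it is classified as G.
By R13 (it is classified as G, it carries flag Z1): it satisfies condition L1.
By R20 (it satisfies condition Q, it satisfies condition N): it is tagged S.
By R21 (it is promoted): it is removed.
By R31 (it satisfies condition L1, it is in category X): it is royal.
By R17 (it is removed): it is classified as Y1.
By R19 (it is royal, it satisfies condition B): it is shielded.
By R5 (it is classified as Y1): it is in state F.
By R9 (it is shielded, it can capture, it is adjacent to an enemy): it has marker M1.
By R16 (it has marker M1): it has attribute L.
By R32 (it is in state F): it scores a point.
By R1 (it scores a point, it is tagged S): it has moved this turn.
By R18 (it has attribute L, it has moved this turn, it may move diagonally): it is on a home square.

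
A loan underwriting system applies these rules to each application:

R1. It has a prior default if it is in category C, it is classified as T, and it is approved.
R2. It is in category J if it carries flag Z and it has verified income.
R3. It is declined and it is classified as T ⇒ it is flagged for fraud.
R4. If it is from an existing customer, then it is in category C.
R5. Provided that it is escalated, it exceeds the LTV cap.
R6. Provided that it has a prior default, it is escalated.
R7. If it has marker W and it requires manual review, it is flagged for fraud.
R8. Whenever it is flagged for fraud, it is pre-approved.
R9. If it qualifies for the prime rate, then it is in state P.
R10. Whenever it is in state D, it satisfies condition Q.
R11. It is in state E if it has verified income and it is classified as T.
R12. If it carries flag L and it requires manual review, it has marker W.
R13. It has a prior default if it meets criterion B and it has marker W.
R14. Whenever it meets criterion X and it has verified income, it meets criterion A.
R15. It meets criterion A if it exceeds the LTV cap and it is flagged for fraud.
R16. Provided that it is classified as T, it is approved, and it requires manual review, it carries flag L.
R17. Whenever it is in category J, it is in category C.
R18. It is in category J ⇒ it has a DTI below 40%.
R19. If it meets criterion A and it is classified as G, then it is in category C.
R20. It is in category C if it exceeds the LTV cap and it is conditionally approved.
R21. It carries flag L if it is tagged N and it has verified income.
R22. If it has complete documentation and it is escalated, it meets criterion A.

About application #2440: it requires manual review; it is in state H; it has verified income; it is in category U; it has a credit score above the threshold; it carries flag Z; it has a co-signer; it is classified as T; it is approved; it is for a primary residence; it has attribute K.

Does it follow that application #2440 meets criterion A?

Yes

By R2 (it carries flag Z, it has verified income): it is in category J.
By R16 (it is classified as T, it is approved, it requires manual review): it carries flag L.
By R17 (it is in category J): it is in category C.
By R1 (it is in category C, it is classified as T, it is approved): it has a prior default.
By R6 (it has a prior default): it is escalated.
By R12 (it carries flag L, it requires manual review): it has marker W.
By R5 (it is escalated): it exceeds the LTV cap.
By R7 (it has marker W, it requires manual review): it is flagged for fraud.
By R15 (it exceeds the LTV cap, it is flagged for fraud): it meets criterion A.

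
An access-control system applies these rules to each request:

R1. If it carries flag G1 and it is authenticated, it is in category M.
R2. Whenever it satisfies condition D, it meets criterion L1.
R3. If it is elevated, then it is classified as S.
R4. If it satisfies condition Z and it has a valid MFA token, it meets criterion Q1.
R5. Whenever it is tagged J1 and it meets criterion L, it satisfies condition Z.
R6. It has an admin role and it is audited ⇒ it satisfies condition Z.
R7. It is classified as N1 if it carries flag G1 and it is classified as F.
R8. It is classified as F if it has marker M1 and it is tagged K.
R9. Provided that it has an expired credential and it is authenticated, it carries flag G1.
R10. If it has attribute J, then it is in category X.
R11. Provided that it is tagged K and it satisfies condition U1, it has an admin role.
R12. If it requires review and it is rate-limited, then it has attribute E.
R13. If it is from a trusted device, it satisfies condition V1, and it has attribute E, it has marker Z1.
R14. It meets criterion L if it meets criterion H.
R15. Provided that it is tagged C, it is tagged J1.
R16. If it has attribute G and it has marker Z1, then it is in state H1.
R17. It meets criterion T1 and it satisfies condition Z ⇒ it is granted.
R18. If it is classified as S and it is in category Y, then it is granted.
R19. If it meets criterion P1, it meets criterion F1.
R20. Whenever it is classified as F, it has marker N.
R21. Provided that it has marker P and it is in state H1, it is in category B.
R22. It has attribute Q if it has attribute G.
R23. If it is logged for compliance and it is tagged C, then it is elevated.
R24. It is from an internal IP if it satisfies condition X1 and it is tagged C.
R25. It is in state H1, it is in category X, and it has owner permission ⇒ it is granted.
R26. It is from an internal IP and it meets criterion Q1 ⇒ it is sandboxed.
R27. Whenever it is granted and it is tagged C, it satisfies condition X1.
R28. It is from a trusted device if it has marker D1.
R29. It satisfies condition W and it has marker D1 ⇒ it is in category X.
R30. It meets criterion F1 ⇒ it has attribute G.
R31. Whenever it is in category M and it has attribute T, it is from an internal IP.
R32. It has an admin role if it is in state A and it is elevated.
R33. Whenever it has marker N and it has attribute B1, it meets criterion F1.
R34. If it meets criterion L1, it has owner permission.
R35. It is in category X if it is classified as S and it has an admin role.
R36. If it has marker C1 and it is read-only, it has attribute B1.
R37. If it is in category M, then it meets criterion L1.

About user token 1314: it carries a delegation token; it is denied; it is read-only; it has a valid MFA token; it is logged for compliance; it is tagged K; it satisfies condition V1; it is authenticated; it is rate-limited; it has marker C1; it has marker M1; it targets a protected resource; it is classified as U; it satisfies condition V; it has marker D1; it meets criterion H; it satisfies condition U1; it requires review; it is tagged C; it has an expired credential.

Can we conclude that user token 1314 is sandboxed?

Yes

By R8 (it has marker M1, it is tagged K): it is classified as F.
By R9 (it has an expired credential, it is authenticated): it carries flag G1.
By R11 (it is tagged K, it satisfies condition U1): it has an admin role.
By R12 (it requires review, it is rate-limited): it has attribute E.
By R14 (it meets criterion H): it meets criterion L.
By R15 (it is tagged C): it is tagged J1.
By R20 (it is classified as F): it has marker N.
By R23 (it is logged for compliance, it is tagged C): it is elevated.
By R28 (it has marker D1): it is from a trusted device.
By R36 (it has marker C1, it is read-only): it has attribute B1.
By R1 (it carries flag G1, it is authenticated): it is in category M.
By R3 (it is elevated): it is classified as S.
By R5 (it is tagged J1, it meets criterion L): it satisfies condition Z.
By R13 (it is from a trusted device, it satisfies condition V1, it has attribute E): it has marker Z1.
By R33 (it has marker N, it has attribute B1): it meets criterion F1.
By R35 (it is classified as S, it has an admin role): it is in category X.
By R37 (it is in category M): it meets criterion L1.
By R4 (it satisfies condition Z, it has a valid MFA token): it meets criterion Q1.
By R30 (it meets criterion F1): it has attribute G.
By R34 (it meets criterion L1): it has owner permission.
By R16 (it has attribute G, it has marker Z1): it is in state H1.
By R25 (it is in state H1, it is in category X, it has owner permission): it is granted.
By R27 (it is granted, it is tagged C): it satisfies condition X1.
By R24 (it satisfies condition X1, it is tagged C): it is from an internal IP.
By R26 (it is from an internal IP, it meets criterion Q1): it is sandboxed.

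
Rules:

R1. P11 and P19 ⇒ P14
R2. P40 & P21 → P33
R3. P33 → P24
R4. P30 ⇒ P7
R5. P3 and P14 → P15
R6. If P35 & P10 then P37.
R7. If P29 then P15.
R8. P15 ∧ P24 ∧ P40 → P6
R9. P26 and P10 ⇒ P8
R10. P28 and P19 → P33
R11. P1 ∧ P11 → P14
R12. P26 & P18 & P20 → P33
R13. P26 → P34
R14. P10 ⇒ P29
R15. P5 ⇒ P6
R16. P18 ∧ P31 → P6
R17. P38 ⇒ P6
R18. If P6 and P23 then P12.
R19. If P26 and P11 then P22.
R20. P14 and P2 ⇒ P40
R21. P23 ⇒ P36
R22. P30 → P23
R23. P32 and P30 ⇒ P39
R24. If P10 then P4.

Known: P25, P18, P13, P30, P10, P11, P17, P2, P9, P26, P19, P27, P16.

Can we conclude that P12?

Forward chaining from the given facts derives: P14, P7, P8, P34, P29, P22, P40, P23, P4, P15, P36.
The only rule concluding P12 is R18, which needs P6; that is never established.

No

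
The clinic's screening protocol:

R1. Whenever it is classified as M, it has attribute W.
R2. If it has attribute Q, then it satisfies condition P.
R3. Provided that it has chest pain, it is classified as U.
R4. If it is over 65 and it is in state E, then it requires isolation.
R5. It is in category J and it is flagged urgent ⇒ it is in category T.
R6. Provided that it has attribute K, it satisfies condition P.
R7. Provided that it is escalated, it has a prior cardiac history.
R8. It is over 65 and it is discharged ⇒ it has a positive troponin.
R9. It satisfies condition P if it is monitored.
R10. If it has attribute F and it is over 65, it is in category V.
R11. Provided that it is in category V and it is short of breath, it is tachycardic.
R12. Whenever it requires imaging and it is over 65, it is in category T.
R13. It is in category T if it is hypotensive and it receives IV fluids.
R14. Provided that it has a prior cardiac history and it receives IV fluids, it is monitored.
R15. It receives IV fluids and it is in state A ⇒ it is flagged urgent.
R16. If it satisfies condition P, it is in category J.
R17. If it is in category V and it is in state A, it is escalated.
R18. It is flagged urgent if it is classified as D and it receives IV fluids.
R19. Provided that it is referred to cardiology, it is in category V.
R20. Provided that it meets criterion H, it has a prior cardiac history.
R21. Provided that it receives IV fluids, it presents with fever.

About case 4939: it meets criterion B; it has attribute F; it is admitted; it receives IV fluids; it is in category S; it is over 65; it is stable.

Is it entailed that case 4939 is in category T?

No

Forward chaining from the given facts derives: is in category V, presents with fever.
Rules concluding "it is in category T": R5 needs "it is in category J"; R12 needs "it requires imaging"; R13 needs "it is hypotensive" — none of these are established.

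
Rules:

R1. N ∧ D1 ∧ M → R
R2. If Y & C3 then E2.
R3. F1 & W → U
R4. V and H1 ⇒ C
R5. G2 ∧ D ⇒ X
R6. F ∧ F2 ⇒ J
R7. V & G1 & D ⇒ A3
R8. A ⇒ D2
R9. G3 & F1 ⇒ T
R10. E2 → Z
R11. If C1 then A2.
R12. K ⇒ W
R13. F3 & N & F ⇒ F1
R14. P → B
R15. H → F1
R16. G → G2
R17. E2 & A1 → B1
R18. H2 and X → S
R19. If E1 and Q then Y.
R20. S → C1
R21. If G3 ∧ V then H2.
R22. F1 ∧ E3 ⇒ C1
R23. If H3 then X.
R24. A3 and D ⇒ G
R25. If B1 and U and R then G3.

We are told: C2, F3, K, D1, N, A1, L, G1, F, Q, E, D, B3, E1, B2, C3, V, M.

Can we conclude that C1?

Yes

R  (by R1: N, D1, M)
A3  (by R7: V, G1, D)
W  (by R12: K)
F1  (by R13: F3, N, F)
Y  (by R19: E1, Q)
G  (by R24: A3, D)
E2  (by R2: Y, C3)
U  (by R3: F1, W)
G2  (by R16: G)
B1  (by R17: E2, A1)
G3  (by R25: B1, U, R)
X  (by R5: G2, D)
H2  (by R21: G3, V)
S  (by R18: H2, X)
C1  (by R20: S)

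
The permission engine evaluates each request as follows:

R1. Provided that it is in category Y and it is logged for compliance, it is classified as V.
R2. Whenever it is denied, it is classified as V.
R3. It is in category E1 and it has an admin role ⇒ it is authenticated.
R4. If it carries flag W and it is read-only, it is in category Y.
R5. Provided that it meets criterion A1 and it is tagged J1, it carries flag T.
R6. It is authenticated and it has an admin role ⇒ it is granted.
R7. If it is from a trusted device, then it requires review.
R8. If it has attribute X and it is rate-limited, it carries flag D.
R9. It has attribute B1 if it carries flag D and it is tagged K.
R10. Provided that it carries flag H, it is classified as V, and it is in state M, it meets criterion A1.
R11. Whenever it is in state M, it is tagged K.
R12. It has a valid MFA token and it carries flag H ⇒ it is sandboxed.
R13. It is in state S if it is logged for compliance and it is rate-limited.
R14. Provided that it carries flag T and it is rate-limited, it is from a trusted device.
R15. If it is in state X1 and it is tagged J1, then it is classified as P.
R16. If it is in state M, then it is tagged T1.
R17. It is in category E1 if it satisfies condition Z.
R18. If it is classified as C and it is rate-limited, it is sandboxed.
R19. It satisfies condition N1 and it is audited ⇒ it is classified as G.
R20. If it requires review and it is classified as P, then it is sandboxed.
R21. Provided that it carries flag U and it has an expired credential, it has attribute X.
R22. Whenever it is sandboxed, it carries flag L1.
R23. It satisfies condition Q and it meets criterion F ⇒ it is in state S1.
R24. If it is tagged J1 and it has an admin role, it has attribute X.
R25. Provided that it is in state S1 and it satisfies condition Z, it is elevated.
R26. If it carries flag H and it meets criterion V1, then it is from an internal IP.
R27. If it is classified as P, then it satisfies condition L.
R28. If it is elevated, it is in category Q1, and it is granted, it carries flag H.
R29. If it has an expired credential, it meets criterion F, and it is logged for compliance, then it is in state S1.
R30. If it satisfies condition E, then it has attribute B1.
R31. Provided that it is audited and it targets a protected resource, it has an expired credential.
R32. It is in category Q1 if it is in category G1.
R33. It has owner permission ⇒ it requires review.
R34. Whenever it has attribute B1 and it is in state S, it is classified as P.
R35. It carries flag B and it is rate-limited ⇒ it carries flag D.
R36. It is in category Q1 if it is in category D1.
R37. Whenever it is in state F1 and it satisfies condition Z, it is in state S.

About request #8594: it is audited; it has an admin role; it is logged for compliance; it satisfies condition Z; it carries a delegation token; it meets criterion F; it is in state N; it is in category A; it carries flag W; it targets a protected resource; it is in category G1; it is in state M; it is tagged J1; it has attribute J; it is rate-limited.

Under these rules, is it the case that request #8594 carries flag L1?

Forward chaining from the given facts derives: is tagged K, is in state S, is tagged T1, is in category E1, has attribute X, has an expired credential, is in category Q1, is authenticated, is granted, carries flag D, has attribute B1, is in state S1, is classified as P, is elevated, satisfies condition L, carries flag H.
The only rule concluding "it carries flag L1" is R22, which needs "it is sandboxed"; that is never established.

No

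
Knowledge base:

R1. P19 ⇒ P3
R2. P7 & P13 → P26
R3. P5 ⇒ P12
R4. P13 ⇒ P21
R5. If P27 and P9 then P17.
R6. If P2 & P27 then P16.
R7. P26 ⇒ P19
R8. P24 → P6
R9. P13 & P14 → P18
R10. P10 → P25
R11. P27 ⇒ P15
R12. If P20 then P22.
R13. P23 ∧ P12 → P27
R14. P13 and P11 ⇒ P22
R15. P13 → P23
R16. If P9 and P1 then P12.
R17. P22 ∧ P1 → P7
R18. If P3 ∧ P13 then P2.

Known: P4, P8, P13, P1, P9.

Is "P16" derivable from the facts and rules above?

Forward chaining from the given facts derives: P21, P23, P12, P27, P17, P15.
The only rule concluding P16 is R6, which needs P2; that is never established.

No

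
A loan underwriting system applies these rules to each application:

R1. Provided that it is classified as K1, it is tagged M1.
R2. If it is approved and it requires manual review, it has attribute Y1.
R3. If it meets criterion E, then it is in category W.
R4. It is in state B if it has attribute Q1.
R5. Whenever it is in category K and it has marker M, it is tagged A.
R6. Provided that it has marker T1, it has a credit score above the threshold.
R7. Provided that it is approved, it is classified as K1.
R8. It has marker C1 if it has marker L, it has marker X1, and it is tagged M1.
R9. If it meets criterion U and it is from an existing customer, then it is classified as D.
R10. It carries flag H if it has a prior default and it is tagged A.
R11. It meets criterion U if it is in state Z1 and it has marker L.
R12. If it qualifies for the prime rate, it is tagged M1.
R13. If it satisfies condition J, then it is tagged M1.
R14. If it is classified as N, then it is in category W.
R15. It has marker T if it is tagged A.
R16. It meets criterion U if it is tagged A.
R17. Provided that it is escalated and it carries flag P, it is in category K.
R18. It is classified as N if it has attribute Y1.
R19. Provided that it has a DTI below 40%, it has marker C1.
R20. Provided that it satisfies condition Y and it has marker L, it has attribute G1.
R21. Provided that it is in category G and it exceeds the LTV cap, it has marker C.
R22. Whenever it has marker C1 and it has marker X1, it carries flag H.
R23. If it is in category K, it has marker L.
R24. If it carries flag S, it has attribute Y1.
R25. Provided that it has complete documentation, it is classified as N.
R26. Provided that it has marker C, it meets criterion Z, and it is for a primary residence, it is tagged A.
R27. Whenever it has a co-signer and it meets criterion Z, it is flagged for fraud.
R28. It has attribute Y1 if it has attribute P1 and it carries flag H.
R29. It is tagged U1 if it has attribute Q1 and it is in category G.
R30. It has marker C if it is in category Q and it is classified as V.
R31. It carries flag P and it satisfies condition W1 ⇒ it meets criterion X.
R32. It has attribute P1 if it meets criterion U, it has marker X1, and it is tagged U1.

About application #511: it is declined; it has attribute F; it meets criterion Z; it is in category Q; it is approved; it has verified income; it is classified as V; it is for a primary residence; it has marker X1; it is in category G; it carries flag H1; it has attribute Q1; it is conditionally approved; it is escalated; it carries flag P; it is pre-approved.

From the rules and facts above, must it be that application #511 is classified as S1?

Forward chaining from the given facts derives: is in state B, is classified as K1, is in category K, has marker L, is tagged U1, has marker C, is tagged M1, has marker C1, carries flag H, is tagged A, has marker T, meets criterion U, has attribute P1, has attribute Y1, is classified as N, is in category W.
No rule has "it is classified as S1" as its conclusion, and it is not among the given facts.

No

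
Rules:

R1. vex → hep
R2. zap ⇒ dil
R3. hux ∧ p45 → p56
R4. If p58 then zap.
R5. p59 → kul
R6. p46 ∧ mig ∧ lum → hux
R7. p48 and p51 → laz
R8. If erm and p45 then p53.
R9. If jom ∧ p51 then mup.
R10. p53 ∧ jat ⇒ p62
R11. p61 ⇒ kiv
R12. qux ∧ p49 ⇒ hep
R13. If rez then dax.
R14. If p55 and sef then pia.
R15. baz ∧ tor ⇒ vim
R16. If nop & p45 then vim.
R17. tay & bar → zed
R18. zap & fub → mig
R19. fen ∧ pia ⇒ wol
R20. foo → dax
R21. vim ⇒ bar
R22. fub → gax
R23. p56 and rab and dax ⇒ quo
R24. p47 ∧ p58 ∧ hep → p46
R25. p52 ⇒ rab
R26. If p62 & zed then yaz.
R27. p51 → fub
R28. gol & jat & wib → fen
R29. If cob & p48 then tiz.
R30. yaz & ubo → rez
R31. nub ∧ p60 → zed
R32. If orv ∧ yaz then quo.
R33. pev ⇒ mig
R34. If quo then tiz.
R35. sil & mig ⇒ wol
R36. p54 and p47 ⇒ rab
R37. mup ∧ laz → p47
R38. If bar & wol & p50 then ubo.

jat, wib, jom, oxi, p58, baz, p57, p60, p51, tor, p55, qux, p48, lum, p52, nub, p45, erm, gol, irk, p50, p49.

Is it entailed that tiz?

No

Forward chaining from the given facts derives: zap, laz, p53, mup, p62, hep, vim, bar, rab, fub, fen, zed, p47, dil, mig, gax, p46, yaz, hux, p56.
Rules concluding tiz: R29 needs cob; R34 needs quo — none of these are established.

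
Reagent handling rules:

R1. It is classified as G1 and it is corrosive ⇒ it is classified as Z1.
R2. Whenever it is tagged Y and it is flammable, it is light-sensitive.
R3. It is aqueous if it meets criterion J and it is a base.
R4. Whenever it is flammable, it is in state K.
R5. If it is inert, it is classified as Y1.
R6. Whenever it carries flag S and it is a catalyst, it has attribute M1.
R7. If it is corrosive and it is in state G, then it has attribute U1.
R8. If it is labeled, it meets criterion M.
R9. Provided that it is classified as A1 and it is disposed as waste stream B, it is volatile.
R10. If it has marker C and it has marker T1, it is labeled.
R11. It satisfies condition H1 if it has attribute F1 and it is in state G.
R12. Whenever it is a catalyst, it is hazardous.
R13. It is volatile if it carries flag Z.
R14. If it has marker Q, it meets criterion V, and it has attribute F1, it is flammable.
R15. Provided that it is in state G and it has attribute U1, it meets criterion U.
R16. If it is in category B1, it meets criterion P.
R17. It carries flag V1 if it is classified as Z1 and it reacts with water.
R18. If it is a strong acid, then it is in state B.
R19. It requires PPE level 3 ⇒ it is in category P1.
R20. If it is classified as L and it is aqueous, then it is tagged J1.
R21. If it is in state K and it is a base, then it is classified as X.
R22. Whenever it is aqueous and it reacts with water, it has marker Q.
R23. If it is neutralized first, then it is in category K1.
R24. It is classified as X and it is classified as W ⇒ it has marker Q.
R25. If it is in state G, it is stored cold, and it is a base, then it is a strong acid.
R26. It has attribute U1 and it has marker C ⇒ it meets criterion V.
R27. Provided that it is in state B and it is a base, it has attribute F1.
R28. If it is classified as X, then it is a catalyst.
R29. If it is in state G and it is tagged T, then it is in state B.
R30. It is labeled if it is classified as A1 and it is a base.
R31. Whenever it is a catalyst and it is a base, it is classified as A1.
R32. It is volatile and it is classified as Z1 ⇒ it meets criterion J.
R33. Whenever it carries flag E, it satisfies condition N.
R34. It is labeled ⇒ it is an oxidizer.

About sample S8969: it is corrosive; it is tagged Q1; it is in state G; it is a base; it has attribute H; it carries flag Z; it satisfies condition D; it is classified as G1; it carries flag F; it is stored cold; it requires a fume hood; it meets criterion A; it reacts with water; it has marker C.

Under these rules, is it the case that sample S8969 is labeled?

Yes

By R1 (it is classified as G1, it is corrosive): it is classified as Z1.
By R7 (it is corrosive, it is in state G): it has attribute U1.
By R13 (it carries flag Z): it is volatile.
By R25 (it is in state G, it is stored cold, it is a base): it is a strong acid.
By R26 (it has attribute U1, it has marker C): it meets criterion V.
By R32 (it is volatile, it is classified as Z1): it meets criterion J.
By R3 (it meets criterion J, it is a base): it is aqueous.
By R18 (it is a strong acid): it is in state B.
By R22 (it is aqueous, it reacts with water): it has marker Q.
By R27 (it is in state B, it is a base): it has attribute F1.
By R14 (it has marker Q, it meets criterion V, it has attribute F1): it is flammable.
By R4 (it is flammable): it is in state K.
By R21 (it is in state K, it is a base): it is classified as X.
By R28 (it is classified as X): it is a catalyst.
By R31 (it is a catalyst, it is a base): it is classified as A1.
By R30 (it is classified as A1, it is a base): it is labeled.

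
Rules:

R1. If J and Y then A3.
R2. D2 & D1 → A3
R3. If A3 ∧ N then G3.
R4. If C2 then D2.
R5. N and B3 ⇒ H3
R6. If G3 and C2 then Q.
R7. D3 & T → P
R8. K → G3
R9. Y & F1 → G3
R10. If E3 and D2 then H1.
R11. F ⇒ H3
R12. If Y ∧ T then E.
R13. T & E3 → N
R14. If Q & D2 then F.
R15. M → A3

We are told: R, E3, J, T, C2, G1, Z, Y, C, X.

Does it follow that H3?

A3  (by R1: J, Y)
D2  (by R4: C2)
N  (by R13: T, E3)
G3  (by R3: A3, N)
Q  (by R6: G3, C2)
F  (by R14: Q, D2)
H3  (by R11: F)

Yes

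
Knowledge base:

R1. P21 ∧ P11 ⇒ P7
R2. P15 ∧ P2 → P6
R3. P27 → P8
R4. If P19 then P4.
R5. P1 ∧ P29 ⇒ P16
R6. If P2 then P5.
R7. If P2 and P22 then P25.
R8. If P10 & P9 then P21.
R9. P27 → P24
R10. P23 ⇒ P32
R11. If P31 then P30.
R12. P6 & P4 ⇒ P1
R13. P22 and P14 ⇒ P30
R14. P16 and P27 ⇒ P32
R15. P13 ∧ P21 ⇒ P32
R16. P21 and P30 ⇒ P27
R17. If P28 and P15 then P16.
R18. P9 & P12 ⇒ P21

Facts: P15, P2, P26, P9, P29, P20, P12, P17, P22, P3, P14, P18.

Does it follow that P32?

No

Forward chaining from the given facts derives: P6, P5, P25, P30, P21, P27, P8, P24.
Rules concluding P32: R10 needs P23; R14 needs P16; R15 needs P13 — none of these are established.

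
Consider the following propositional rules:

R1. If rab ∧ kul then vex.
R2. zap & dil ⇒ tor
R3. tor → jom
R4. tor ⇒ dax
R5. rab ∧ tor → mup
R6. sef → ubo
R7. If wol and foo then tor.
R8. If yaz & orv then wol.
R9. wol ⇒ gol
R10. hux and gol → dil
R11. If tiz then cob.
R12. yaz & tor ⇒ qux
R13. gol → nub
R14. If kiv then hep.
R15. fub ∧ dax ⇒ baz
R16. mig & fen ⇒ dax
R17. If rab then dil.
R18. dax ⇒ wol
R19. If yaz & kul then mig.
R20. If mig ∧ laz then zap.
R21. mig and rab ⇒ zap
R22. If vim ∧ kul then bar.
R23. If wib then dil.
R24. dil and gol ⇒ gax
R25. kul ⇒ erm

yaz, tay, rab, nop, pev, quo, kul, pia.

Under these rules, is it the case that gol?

dil  (by R17: rab)
mig  (by R19: yaz, kul)
zap  (by R21: mig, rab)
tor  (by R2: zap, dil)
dax  (by R4: tor)
wol  (by R18: dax)
gol  (by R9: wol)

Yes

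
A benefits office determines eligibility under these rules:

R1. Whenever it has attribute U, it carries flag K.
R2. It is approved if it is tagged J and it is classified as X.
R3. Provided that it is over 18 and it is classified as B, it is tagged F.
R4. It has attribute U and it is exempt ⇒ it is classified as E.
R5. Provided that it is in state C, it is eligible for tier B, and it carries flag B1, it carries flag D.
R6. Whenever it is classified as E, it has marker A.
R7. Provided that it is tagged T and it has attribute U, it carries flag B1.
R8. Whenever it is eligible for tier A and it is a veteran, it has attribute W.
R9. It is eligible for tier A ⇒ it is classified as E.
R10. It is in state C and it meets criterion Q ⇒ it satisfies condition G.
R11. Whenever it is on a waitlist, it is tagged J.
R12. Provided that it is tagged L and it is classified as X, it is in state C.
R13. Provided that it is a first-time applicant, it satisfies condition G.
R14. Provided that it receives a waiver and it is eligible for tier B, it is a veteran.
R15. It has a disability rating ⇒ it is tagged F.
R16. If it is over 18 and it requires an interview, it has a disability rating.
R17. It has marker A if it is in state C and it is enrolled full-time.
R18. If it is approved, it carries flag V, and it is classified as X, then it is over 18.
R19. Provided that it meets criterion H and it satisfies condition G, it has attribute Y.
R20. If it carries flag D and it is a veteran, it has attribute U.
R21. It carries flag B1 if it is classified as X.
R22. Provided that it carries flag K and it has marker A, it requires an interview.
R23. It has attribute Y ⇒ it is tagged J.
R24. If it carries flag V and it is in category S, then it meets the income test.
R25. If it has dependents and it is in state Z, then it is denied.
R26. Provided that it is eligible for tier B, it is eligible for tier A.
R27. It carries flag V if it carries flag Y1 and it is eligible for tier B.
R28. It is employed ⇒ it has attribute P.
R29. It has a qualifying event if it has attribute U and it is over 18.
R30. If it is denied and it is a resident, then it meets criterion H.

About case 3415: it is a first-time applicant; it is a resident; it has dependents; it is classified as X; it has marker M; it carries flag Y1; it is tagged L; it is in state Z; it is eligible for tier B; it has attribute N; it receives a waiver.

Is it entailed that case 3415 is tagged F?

Yes

By R12 (it is tagged L, it is classified as X): it is in state C.
By R13 (it is a first-time applicant): it satisfies condition G.
By R14 (it receives a waiver, it is eligible for tier B): it is a veteran.
By R21 (it is classified as X): it carries flag B1.
By R25 (it has dependents, it is in state Z): it is denied.
By R26 (it is eligible for tier B): it is eligible for tier A.
By R27 (it carries flag Y1, it is eligible for tier B): it carries flag V.
By R30 (it is denied, it is a resident): it meets criterion H.
By R5 (it is in state C, it is eligible for tier B, it carries flag B1): it carries flag D.
By R9 (it is eligible for tier A): it is classified as E.
By R19 (it meets criterion H, it satisfies condition G): it has attribute Y.
By R20 (it carries flag D, it is a veteran): it has attribute U.
By R23 (it has attribute Y): it is tagged J.
By R1 (it has attribute U): it carries flag K.
By R2 (it is tagged J, it is classified as X): it is approved.
By R6 (it is classified as E): it has marker A.
By R18 (it is approved, it carries flag V, it is classified as X): it is over 18.
By R22 (it carries flag K, it has marker A): it requires an interview.
By R16 (it is over 18, it requires an interview): it has a disability rating.
By R15 (it has a disability rating): it is tagged F.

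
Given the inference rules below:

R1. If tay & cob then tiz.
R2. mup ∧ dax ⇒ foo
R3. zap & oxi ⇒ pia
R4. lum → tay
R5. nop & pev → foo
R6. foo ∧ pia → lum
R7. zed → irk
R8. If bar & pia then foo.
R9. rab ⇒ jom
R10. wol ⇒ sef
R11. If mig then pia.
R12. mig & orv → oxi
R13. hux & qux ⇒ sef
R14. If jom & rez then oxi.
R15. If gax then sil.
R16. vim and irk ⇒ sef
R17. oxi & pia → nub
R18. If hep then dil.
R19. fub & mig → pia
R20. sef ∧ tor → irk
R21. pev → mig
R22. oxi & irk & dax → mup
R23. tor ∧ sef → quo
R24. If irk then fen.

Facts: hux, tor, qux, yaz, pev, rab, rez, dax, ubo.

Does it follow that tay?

jom  (by R9: rab)
sef  (by R13: hux, qux)
oxi  (by R14: jom, rez)
irk  (by R20: sef, tor)
mig  (by R21: pev)
mup  (by R22: oxi, irk, dax)
foo  (by R2: mup, dax)
pia  (by R11: mig)
lum  (by R6: foo, pia)
tay  (by R4: lum)

Yes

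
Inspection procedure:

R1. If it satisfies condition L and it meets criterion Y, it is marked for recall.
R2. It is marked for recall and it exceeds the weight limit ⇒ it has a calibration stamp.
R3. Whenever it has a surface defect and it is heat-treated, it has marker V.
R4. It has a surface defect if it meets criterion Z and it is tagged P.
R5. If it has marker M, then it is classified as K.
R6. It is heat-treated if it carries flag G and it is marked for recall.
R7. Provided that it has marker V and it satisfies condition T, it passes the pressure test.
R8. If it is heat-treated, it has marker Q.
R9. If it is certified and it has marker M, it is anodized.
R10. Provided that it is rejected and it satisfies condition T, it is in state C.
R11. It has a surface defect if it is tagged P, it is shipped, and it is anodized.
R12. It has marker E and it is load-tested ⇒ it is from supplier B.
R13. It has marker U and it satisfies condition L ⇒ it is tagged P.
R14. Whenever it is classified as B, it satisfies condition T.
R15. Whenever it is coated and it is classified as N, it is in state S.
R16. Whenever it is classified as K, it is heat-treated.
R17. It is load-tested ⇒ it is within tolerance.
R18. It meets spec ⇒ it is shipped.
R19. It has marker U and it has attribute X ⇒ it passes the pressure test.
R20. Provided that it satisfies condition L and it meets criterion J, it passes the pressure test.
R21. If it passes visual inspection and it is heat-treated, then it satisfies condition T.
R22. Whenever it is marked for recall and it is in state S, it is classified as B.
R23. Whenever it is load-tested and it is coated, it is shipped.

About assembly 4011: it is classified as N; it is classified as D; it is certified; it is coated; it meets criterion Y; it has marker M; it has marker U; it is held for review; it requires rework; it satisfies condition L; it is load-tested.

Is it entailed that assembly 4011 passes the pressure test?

Yes

By R1 (it satisfies condition L, it meets criterion Y): it is marked for recall.
By R5 (it has marker M): it is classified as K.
By R9 (it is certified, it has marker M): it is anodized.
By R13 (it has marker U, it satisfies condition L): it is tagged P.
By R15 (it is coated, it is classified as N): it is in state S.
By R16 (it is classified as K): it is heat-treated.
By R22 (it is marked for recall, it is in state S): it is classified as B.
By R23 (it is load-tested, it is coated): it is shipped.
By R11 (it is tagged P, it is shipped, it is anodized): it has a surface defect.
By R14 (it is classified as B): it satisfies condition T.
By R3 (it has a surface defect, it is heat-treated): it has marker V.
By R7 (it has marker V, it satisfies condition T): it passes the pressure test.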